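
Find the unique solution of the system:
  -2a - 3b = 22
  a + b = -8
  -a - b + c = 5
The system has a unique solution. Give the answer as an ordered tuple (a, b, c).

Form the augmented matrix and row-reduce:
  [ -2  -3  0  |  22 ]
  [  1   1  0  |  -8 ]
  [ -1  -1  1  |   5 ]
R1 ← -1/2·R1
  [  1  3/2  0  |  -11 ]
  [  1    1  0  |   -8 ]
  [ -1   -1  1  |    5 ]
R2 ← R2 − R1
  [  1   3/2  0  |  -11 ]
  [  0  -1/2  0  |    3 ]
  [ -1    -1  1  |    5 ]
R3 ← R3 + R1
  [ 1   3/2  0  |  -11 ]
  [ 0  -1/2  0  |    3 ]
  [ 0   1/2  1  |   -6 ]
R2 ← -2·R2
  [ 1  3/2  0  |  -11 ]
  [ 0    1  0  |   -6 ]
  [ 0  1/2  1  |   -6 ]
R3 ← R3 − 1/2·R2
  [ 1  3/2  0  |  -11 ]
  [ 0    1  0  |   -6 ]
  [ 0    0  1  |   -3 ]
R1 ← R1 − 3/2·R2
  [ 1  0  0  |  -2 ]
  [ 0  1  0  |  -6 ]
  [ 0  0  1  |  -3 ]
Reading off the last column: a = -2, b = -6, c = -3.

(-2, -6, -3)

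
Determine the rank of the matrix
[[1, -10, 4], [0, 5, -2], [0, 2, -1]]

rank = 3

R2 → 1/5·R2
  [ 1  -10     4 ]
  [ 0    1  -2/5 ]
  [ 0    2    -1 ]
R3 → R3 − 2·R2
  [ 1  -10     4 ]
  [ 0    1  -2/5 ]
  [ 0    0  -1/5 ]
R3 → -5·R3
  [ 1  -10     4 ]
  [ 0    1  -2/5 ]
  [ 0    0     1 ]
R2 → R2 + 2/5·R3
  [ 1  -10  4 ]
  [ 0    1  0 ]
  [ 0    0  1 ]
R1 → R1 − 4·R3
  [ 1  -10  0 ]
  [ 0    1  0 ]
  [ 0    0  1 ]
R1 → R1 + 10·R2
  [ 1  0  0 ]
  [ 0  1  0 ]
  [ 0  0  1 ]
The reduced form has 3 nonzero rows.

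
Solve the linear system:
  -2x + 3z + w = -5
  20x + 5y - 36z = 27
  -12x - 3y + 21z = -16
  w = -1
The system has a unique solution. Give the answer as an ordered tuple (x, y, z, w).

(3/2, -3, -1/3, -1)

Form the augmented matrix and row-reduce:
  [  -2   0    3  1  |   -5 ]
  [  20   5  -36  0  |   27 ]
  [ -12  -3   21  0  |  -16 ]
  [   0   0    0  1  |   -1 ]
R1 ← -1/2·R1
  [   1   0  -3/2  -1/2  |  5/2 ]
  [  20   5   -36     0  |   27 ]
  [ -12  -3    21     0  |  -16 ]
  [   0   0     0     1  |   -1 ]
R2 ← R2 − 20·R1
  [   1   0  -3/2  -1/2  |  5/2 ]
  [   0   5    -6    10  |  -23 ]
  [ -12  -3    21     0  |  -16 ]
  [   0   0     0     1  |   -1 ]
R3 ← R3 + 12·R1
  [ 1   0  -3/2  -1/2  |  5/2 ]
  [ 0   5    -6    10  |  -23 ]
  [ 0  -3     3    -6  |   14 ]
  [ 0   0     0     1  |   -1 ]
R2 ← 1/5·R2
  [ 1   0  -3/2  -1/2  |    5/2 ]
  [ 0   1  -6/5     2  |  -23/5 ]
  [ 0  -3     3    -6  |     14 ]
  [ 0   0     0     1  |     -1 ]
R3 ← R3 + 3·R2
  [ 1  0  -3/2  -1/2  |    5/2 ]
  [ 0  1  -6/5     2  |  -23/5 ]
  [ 0  0  -3/5     0  |    1/5 ]
  [ 0  0     0     1  |     -1 ]
R3 ← -5/3·R3
  [ 1  0  -3/2  -1/2  |    5/2 ]
  [ 0  1  -6/5     2  |  -23/5 ]
  [ 0  0     1     0  |   -1/3 ]
  [ 0  0     0     1  |     -1 ]
R2 ← R2 − 2·R4
  [ 1  0  -3/2  -1/2  |    5/2 ]
  [ 0  1  -6/5     0  |  -13/5 ]
  [ 0  0     1     0  |   -1/3 ]
  [ 0  0     0     1  |     -1 ]
R1 ← R1 + 1/2·R4
  [ 1  0  -3/2  0  |      2 ]
  [ 0  1  -6/5  0  |  -13/5 ]
  [ 0  0     1  0  |   -1/3 ]
  [ 0  0     0  1  |     -1 ]
R2 ← R2 + 6/5·R3
  [ 1  0  -3/2  0  |     2 ]
  [ 0  1     0  0  |    -3 ]
  [ 0  0     1  0  |  -1/3 ]
  [ 0  0     0  1  |    -1 ]
R1 ← R1 + 3/2·R3
  [ 1  0  0  0  |   3/2 ]
  [ 0  1  0  0  |    -3 ]
  [ 0  0  1  0  |  -1/3 ]
  [ 0  0  0  1  |    -1 ]
Reading off the last column: x = 3/2, y = -3, z = -1/3, w = -1.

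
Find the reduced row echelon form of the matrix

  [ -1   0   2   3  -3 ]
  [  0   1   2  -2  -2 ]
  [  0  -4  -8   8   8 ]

Multiply ρ1 by -1.
  [ 1   0  -2  -3   3 ]
  [ 0   1   2  -2  -2 ]
  [ 0  -4  -8   8   8 ]
Add 4 times ρ2 to ρ3.
  [ 1  0  -2  -3   3 ]
  [ 0  1   2  -2  -2 ]
  [ 0  0   0   0   0 ]

[[1, 0, -2, -3, 3], [0, 1, 2, -2, -2], [0, 0, 0, 0, 0]]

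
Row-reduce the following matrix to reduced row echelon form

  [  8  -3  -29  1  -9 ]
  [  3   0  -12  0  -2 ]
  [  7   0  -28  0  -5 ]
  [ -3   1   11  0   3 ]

ρ1 := 1/8·ρ1
  [  1  -3/8  -29/8  1/8  -9/8 ]
  [  3     0    -12    0    -2 ]
  [  7     0    -28    0    -5 ]
  [ -3     1     11    0     3 ]
ρ2 := ρ2 − 3·ρ1
  [  1  -3/8  -29/8   1/8  -9/8 ]
  [  0   9/8   -9/8  -3/8  11/8 ]
  [  7     0    -28     0    -5 ]
  [ -3     1     11     0     3 ]
ρ3 := ρ3 − 7·ρ1
  [  1  -3/8  -29/8   1/8  -9/8 ]
  [  0   9/8   -9/8  -3/8  11/8 ]
  [  0  21/8  -21/8  -7/8  23/8 ]
  [ -3     1     11     0     3 ]
ρ4 := ρ4 + 3·ρ1
  [ 1  -3/8  -29/8   1/8  -9/8 ]
  [ 0   9/8   -9/8  -3/8  11/8 ]
  [ 0  21/8  -21/8  -7/8  23/8 ]
  [ 0  -1/8    1/8   3/8  -3/8 ]
ρ2 := 8/9·ρ2
  [ 1  -3/8  -29/8   1/8  -9/8 ]
  [ 0     1     -1  -1/3  11/9 ]
  [ 0  21/8  -21/8  -7/8  23/8 ]
  [ 0  -1/8    1/8   3/8  -3/8 ]
ρ3 := ρ3 − 21/8·ρ2
  [ 1  -3/8  -29/8   1/8  -9/8 ]
  [ 0     1     -1  -1/3  11/9 ]
  [ 0     0      0     0  -1/3 ]
  [ 0  -1/8    1/8   3/8  -3/8 ]
ρ4 := ρ4 + 1/8·ρ2
  [ 1  -3/8  -29/8   1/8  -9/8 ]
  [ 0     1     -1  -1/3  11/9 ]
  [ 0     0      0     0  -1/3 ]
  [ 0     0      0   1/3  -2/9 ]
ρ3 <-> ρ4
  [ 1  -3/8  -29/8   1/8  -9/8 ]
  [ 0     1     -1  -1/3  11/9 ]
  [ 0     0      0   1/3  -2/9 ]
  [ 0     0      0     0  -1/3 ]
ρ3 := 3·ρ3
  [ 1  -3/8  -29/8   1/8  -9/8 ]
  [ 0     1     -1  -1/3  11/9 ]
  [ 0     0      0     1  -2/3 ]
  [ 0     0      0     0  -1/3 ]
ρ4 := -3·ρ4
  [ 1  -3/8  -29/8   1/8  -9/8 ]
  [ 0     1     -1  -1/3  11/9 ]
  [ 0     0      0     1  -2/3 ]
  [ 0     0      0     0     1 ]
ρ3 := ρ3 + 2/3·ρ4
  [ 1  -3/8  -29/8   1/8  -9/8 ]
  [ 0     1     -1  -1/3  11/9 ]
  [ 0     0      0     1     0 ]
  [ 0     0      0     0     1 ]
ρ2 := ρ2 − 11/9·ρ4
  [ 1  -3/8  -29/8   1/8  -9/8 ]
  [ 0     1     -1  -1/3     0 ]
  [ 0     0      0     1     0 ]
  [ 0     0      0     0     1 ]
ρ1 := ρ1 + 9/8·ρ4
  [ 1  -3/8  -29/8   1/8  0 ]
  [ 0     1     -1  -1/3  0 ]
  [ 0     0      0     1  0 ]
  [ 0     0      0     0  1 ]
ρ2 := ρ2 + 1/3·ρ3
  [ 1  -3/8  -29/8  1/8  0 ]
  [ 0     1     -1    0  0 ]
  [ 0     0      0    1  0 ]
  [ 0     0      0    0  1 ]
ρ1 := ρ1 − 1/8·ρ3
  [ 1  -3/8  -29/8  0  0 ]
  [ 0     1     -1  0  0 ]
  [ 0     0      0  1  0 ]
  [ 0     0      0  0  1 ]
ρ1 := ρ1 + 3/8·ρ2
  [ 1  0  -4  0  0 ]
  [ 0  1  -1  0  0 ]
  [ 0  0   0  1  0 ]
  [ 0  0   0  0  1 ]

[[1, 0, -4, 0, 0], [0, 1, -1, 0, 0], [0, 0, 0, 1, 0], [0, 0, 0, 0, 1]]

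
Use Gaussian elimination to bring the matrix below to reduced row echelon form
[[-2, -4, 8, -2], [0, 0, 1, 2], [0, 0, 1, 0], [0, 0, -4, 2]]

R1 → -1/2·R1
  [ 1  2  -4  1 ]
  [ 0  0   1  2 ]
  [ 0  0   1  0 ]
  [ 0  0  -4  2 ]
R3 → R3 − R2
  [ 1  2  -4   1 ]
  [ 0  0   1   2 ]
  [ 0  0   0  -2 ]
  [ 0  0  -4   2 ]
R4 → R4 + 4·R2
  [ 1  2  -4   1 ]
  [ 0  0   1   2 ]
  [ 0  0   0  -2 ]
  [ 0  0   0  10 ]
R3 → -1/2·R3
  [ 1  2  -4   1 ]
  [ 0  0   1   2 ]
  [ 0  0   0   1 ]
  [ 0  0   0  10 ]
R4 → R4 − 10·R3
  [ 1  2  -4  1 ]
  [ 0  0   1  2 ]
  [ 0  0   0  1 ]
  [ 0  0   0  0 ]
R2 → R2 − 2·R3
  [ 1  2  -4  1 ]
  [ 0  0   1  0 ]
  [ 0  0   0  1 ]
  [ 0  0   0  0 ]
R1 → R1 − R3
  [ 1  2  -4  0 ]
  [ 0  0   1  0 ]
  [ 0  0   0  1 ]
  [ 0  0   0  0 ]
R1 → R1 + 4·R2
  [ 1  2  0  0 ]
  [ 0  0  1  0 ]
  [ 0  0  0  1 ]
  [ 0  0  0  0 ]

[[1, 2, 0, 0], [0, 0, 1, 0], [0, 0, 0, 1], [0, 0, 0, 0]]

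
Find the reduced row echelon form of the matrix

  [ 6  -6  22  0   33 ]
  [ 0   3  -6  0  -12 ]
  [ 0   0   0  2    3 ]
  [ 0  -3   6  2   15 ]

R1 -> 1/6·R1
R2 -> 1/3·R2
R4 -> R4 + 3·R2
R3 -> 1/2·R3
R4 -> R4 − 2·R3
R1 -> R1 + R2

[[1, 0, 5/3, 0, 3/2], [0, 1, -2, 0, -4], [0, 0, 0, 1, 3/2], [0, 0, 0, 0, 0]]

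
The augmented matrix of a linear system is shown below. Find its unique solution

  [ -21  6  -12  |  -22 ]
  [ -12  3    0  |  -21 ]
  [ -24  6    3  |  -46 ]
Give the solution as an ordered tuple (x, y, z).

(4/3, -5/3, -4/3)

r1 -> -1/21·r1
r2 -> r2 + 12·r1
r3 -> r3 + 24·r1
r2 -> -7/3·r2
r3 -> r3 + 6/7·r2
r3 -> 1/3·r3
r2 -> r2 + 16·r3
r1 -> r1 − 4/7·r3
r1 -> r1 + 2/7·r2
Reading off the last column: x = 4/3, y = -5/3, z = -4/3.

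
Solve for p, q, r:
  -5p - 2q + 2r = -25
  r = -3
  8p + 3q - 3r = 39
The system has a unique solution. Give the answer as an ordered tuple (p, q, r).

Form the augmented matrix and row-reduce:
  [ -5  -2   2  |  -25 ]
  [  0   0   1  |   -3 ]
  [  8   3  -3  |   39 ]
ρ1 → -1/5·ρ1
  [ 1  2/5  -2/5  |   5 ]
  [ 0    0     1  |  -3 ]
  [ 8    3    -3  |  39 ]
ρ3 → ρ3 − 8·ρ1
  [ 1   2/5  -2/5  |   5 ]
  [ 0     0     1  |  -3 ]
  [ 0  -1/5   1/5  |  -1 ]
ρ2 <-> ρ3
  [ 1   2/5  -2/5  |   5 ]
  [ 0  -1/5   1/5  |  -1 ]
  [ 0     0     1  |  -3 ]
ρ2 → -5·ρ2
  [ 1  2/5  -2/5  |   5 ]
  [ 0    1    -1  |   5 ]
  [ 0    0     1  |  -3 ]
ρ2 → ρ2 + ρ3
  [ 1  2/5  -2/5  |   5 ]
  [ 0    1     0  |   2 ]
  [ 0    0     1  |  -3 ]
ρ1 → ρ1 + 2/5·ρ3
  [ 1  2/5  0  |  19/5 ]
  [ 0    1  0  |     2 ]
  [ 0    0  1  |    -3 ]
ρ1 → ρ1 − 2/5·ρ2
  [ 1  0  0  |   3 ]
  [ 0  1  0  |   2 ]
  [ 0  0  1  |  -3 ]
Reading off the last column: p = 3, q = 2, r = -3.

(3, 2, -3)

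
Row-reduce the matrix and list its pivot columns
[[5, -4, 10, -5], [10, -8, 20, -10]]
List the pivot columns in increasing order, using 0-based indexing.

0

Multiply r1 by 1/5.
  [  1  -4/5   2   -1 ]
  [ 10    -8  20  -10 ]
Subtract 10 times r1 from r2.
  [ 1  -4/5  2  -1 ]
  [ 0     0  0   0 ]
Pivot columns are the columns containing a leading 1.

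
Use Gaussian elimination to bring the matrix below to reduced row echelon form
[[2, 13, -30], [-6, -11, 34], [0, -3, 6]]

[[1, 0, -2], [0, 1, -2], [0, 0, 0]]

R1 := 1/2·R1
  [  1  13/2  -15 ]
  [ -6   -11   34 ]
  [  0    -3    6 ]
R2 := R2 + 6·R1
  [ 1  13/2  -15 ]
  [ 0    28  -56 ]
  [ 0    -3    6 ]
R2 := 1/28·R2
  [ 1  13/2  -15 ]
  [ 0     1   -2 ]
  [ 0    -3    6 ]
R3 := R3 + 3·R2
  [ 1  13/2  -15 ]
  [ 0     1   -2 ]
  [ 0     0    0 ]
R1 := R1 − 13/2·R2
  [ 1  0  -2 ]
  [ 0  1  -2 ]
  [ 0  0   0 ]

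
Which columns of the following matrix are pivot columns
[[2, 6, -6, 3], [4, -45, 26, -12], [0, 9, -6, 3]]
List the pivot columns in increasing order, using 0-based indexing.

0, 1, 3

R1 ← 1/2·R1
  [ 1    3  -3  3/2 ]
  [ 4  -45  26  -12 ]
  [ 0    9  -6    3 ]
R2 ← R2 − 4·R1
  [ 1    3  -3  3/2 ]
  [ 0  -57  38  -18 ]
  [ 0    9  -6    3 ]
R2 ← -1/57·R2
  [ 1  3    -3   3/2 ]
  [ 0  1  -2/3  6/19 ]
  [ 0  9    -6     3 ]
R3 ← R3 − 9·R2
  [ 1  3    -3   3/2 ]
  [ 0  1  -2/3  6/19 ]
  [ 0  0     0  3/19 ]
R3 ← 19/3·R3
  [ 1  3    -3   3/2 ]
  [ 0  1  -2/3  6/19 ]
  [ 0  0     0     1 ]
R2 ← R2 − 6/19·R3
  [ 1  3    -3  3/2 ]
  [ 0  1  -2/3    0 ]
  [ 0  0     0    1 ]
R1 ← R1 − 3/2·R3
  [ 1  3    -3  0 ]
  [ 0  1  -2/3  0 ]
  [ 0  0     0  1 ]
R1 ← R1 − 3·R2
  [ 1  0    -1  0 ]
  [ 0  1  -2/3  0 ]
  [ 0  0     0  1 ]
Pivot columns are the columns containing a leading 1.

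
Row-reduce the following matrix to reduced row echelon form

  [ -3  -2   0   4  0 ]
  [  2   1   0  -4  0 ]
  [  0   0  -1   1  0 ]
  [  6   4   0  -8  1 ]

[[1, 0, 0, -4, 0], [0, 1, 0, 4, 0], [0, 0, 1, -1, 0], [0, 0, 0, 0, 1]]

ρ1 -> -1/3·ρ1
  [ 1  2/3   0  -4/3  0 ]
  [ 2    1   0    -4  0 ]
  [ 0    0  -1     1  0 ]
  [ 6    4   0    -8  1 ]
ρ2 -> ρ2 − 2·ρ1
  [ 1   2/3   0  -4/3  0 ]
  [ 0  -1/3   0  -4/3  0 ]
  [ 0     0  -1     1  0 ]
  [ 6     4   0    -8  1 ]
ρ4 -> ρ4 − 6·ρ1
  [ 1   2/3   0  -4/3  0 ]
  [ 0  -1/3   0  -4/3  0 ]
  [ 0     0  -1     1  0 ]
  [ 0     0   0     0  1 ]
ρ2 -> -3·ρ2
  [ 1  2/3   0  -4/3  0 ]
  [ 0    1   0     4  0 ]
  [ 0    0  -1     1  0 ]
  [ 0    0   0     0  1 ]
ρ3 -> -1·ρ3
  [ 1  2/3  0  -4/3  0 ]
  [ 0    1  0     4  0 ]
  [ 0    0  1    -1  0 ]
  [ 0    0  0     0  1 ]
ρ1 -> ρ1 − 2/3·ρ2
  [ 1  0  0  -4  0 ]
  [ 0  1  0   4  0 ]
  [ 0  0  1  -1  0 ]
  [ 0  0  0   0  1 ]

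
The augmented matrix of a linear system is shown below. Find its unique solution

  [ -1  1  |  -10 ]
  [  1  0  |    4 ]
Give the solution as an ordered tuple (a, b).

ρ1 := -1·ρ1
  [ 1  -1  |  10 ]
  [ 1   0  |   4 ]
ρ2 := ρ2 − ρ1
  [ 1  -1  |  10 ]
  [ 0   1  |  -6 ]
ρ1 := ρ1 + ρ2
  [ 1  0  |   4 ]
  [ 0  1  |  -6 ]
Reading off the last column: a = 4, b = -6.

(4, -6)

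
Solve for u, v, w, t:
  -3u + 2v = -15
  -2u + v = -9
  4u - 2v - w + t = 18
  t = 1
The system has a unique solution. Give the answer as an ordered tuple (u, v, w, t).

Form the augmented matrix and row-reduce:
  [ -3   2   0  0  |  -15 ]
  [ -2   1   0  0  |   -9 ]
  [  4  -2  -1  1  |   18 ]
  [  0   0   0  1  |    1 ]
R1 → -1/3·R1
  [  1  -2/3   0  0  |   5 ]
  [ -2     1   0  0  |  -9 ]
  [  4    -2  -1  1  |  18 ]
  [  0     0   0  1  |   1 ]
R2 → R2 + 2·R1
  [ 1  -2/3   0  0  |   5 ]
  [ 0  -1/3   0  0  |   1 ]
  [ 4    -2  -1  1  |  18 ]
  [ 0     0   0  1  |   1 ]
R3 → R3 − 4·R1
  [ 1  -2/3   0  0  |   5 ]
  [ 0  -1/3   0  0  |   1 ]
  [ 0   2/3  -1  1  |  -2 ]
  [ 0     0   0  1  |   1 ]
R2 → -3·R2
  [ 1  -2/3   0  0  |   5 ]
  [ 0     1   0  0  |  -3 ]
  [ 0   2/3  -1  1  |  -2 ]
  [ 0     0   0  1  |   1 ]
R3 → R3 − 2/3·R2
  [ 1  -2/3   0  0  |   5 ]
  [ 0     1   0  0  |  -3 ]
  [ 0     0  -1  1  |   0 ]
  [ 0     0   0  1  |   1 ]
R3 → -1·R3
  [ 1  -2/3  0   0  |   5 ]
  [ 0     1  0   0  |  -3 ]
  [ 0     0  1  -1  |   0 ]
  [ 0     0  0   1  |   1 ]
R3 → R3 + R4
  [ 1  -2/3  0  0  |   5 ]
  [ 0     1  0  0  |  -3 ]
  [ 0     0  1  0  |   1 ]
  [ 0     0  0  1  |   1 ]
R1 → R1 + 2/3·R2
  [ 1  0  0  0  |   3 ]
  [ 0  1  0  0  |  -3 ]
  [ 0  0  1  0  |   1 ]
  [ 0  0  0  1  |   1 ]
Reading off the last column: u = 3, v = -3, w = 1, t = 1.

(3, -3, 1, 1)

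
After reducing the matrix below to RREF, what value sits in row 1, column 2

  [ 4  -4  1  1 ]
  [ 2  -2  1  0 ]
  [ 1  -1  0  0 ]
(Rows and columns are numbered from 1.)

-1

r1 -> 1/4·r1
  [ 1  -1  1/4  1/4 ]
  [ 2  -2    1    0 ]
  [ 1  -1    0    0 ]
r2 -> r2 − 2·r1
  [ 1  -1  1/4   1/4 ]
  [ 0   0  1/2  -1/2 ]
  [ 1  -1    0     0 ]
r3 -> r3 − r1
  [ 1  -1   1/4   1/4 ]
  [ 0   0   1/2  -1/2 ]
  [ 0   0  -1/4  -1/4 ]
r2 -> 2·r2
  [ 1  -1   1/4   1/4 ]
  [ 0   0     1    -1 ]
  [ 0   0  -1/4  -1/4 ]
r3 -> r3 + 1/4·r2
  [ 1  -1  1/4   1/4 ]
  [ 0   0    1    -1 ]
  [ 0   0    0  -1/2 ]
r3 -> -2·r3
  [ 1  -1  1/4  1/4 ]
  [ 0   0    1   -1 ]
  [ 0   0    0    1 ]
r2 -> r2 + r3
  [ 1  -1  1/4  1/4 ]
  [ 0   0    1    0 ]
  [ 0   0    0    1 ]
r1 -> r1 − 1/4·r3
  [ 1  -1  1/4  0 ]
  [ 0   0    1  0 ]
  [ 0   0    0  1 ]
r1 -> r1 − 1/4·r2
  [ 1  -1  0  0 ]
  [ 0   0  1  0 ]
  [ 0   0  0  1 ]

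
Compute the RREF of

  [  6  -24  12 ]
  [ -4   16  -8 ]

r1 ← 1/6·r1
  [  1  -4   2 ]
  [ -4  16  -8 ]
r2 ← r2 + 4·r1
  [ 1  -4  2 ]
  [ 0   0  0 ]

[[1, -4, 2], [0, 0, 0]]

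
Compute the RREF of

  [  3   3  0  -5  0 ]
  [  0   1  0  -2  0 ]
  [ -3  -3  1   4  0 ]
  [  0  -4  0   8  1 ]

R1 := 1/3·R1
  [  1   1  0  -5/3  0 ]
  [  0   1  0    -2  0 ]
  [ -3  -3  1     4  0 ]
  [  0  -4  0     8  1 ]
R3 := R3 + 3·R1
  [ 1   1  0  -5/3  0 ]
  [ 0   1  0    -2  0 ]
  [ 0   0  1    -1  0 ]
  [ 0  -4  0     8  1 ]
R4 := R4 + 4·R2
  [ 1  1  0  -5/3  0 ]
  [ 0  1  0    -2  0 ]
  [ 0  0  1    -1  0 ]
  [ 0  0  0     0  1 ]
R1 := R1 − R2
  [ 1  0  0  1/3  0 ]
  [ 0  1  0   -2  0 ]
  [ 0  0  1   -1  0 ]
  [ 0  0  0    0  1 ]

[[1, 0, 0, 1/3, 0], [0, 1, 0, -2, 0], [0, 0, 1, -1, 0], [0, 0, 0, 0, 1]]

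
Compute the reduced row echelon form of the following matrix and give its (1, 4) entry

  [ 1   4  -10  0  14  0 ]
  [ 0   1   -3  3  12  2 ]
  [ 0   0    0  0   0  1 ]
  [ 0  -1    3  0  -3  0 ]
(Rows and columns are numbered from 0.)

r4 := r4 + r2
  [ 1  4  -10  0  14  0 ]
  [ 0  1   -3  3  12  2 ]
  [ 0  0    0  0   0  1 ]
  [ 0  0    0  3   9  2 ]
r3 <-> r4
  [ 1  4  -10  0  14  0 ]
  [ 0  1   -3  3  12  2 ]
  [ 0  0    0  3   9  2 ]
  [ 0  0    0  0   0  1 ]
r3 := 1/3·r3
  [ 1  4  -10  0  14    0 ]
  [ 0  1   -3  3  12    2 ]
  [ 0  0    0  1   3  2/3 ]
  [ 0  0    0  0   0    1 ]
r3 := r3 − 2/3·r4
  [ 1  4  -10  0  14  0 ]
  [ 0  1   -3  3  12  2 ]
  [ 0  0    0  1   3  0 ]
  [ 0  0    0  0   0  1 ]
r2 := r2 − 2·r4
  [ 1  4  -10  0  14  0 ]
  [ 0  1   -3  3  12  0 ]
  [ 0  0    0  1   3  0 ]
  [ 0  0    0  0   0  1 ]
r2 := r2 − 3·r3
  [ 1  4  -10  0  14  0 ]
  [ 0  1   -3  0   3  0 ]
  [ 0  0    0  1   3  0 ]
  [ 0  0    0  0   0  1 ]
r1 := r1 − 4·r2
  [ 1  0   2  0  2  0 ]
  [ 0  1  -3  0  3  0 ]
  [ 0  0   0  1  3  0 ]
  [ 0  0   0  0  0  1 ]

3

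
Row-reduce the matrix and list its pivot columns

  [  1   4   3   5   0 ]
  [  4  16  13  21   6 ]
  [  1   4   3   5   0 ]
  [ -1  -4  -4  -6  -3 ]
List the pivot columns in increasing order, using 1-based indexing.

R2 := R2 − 4·R1
  [  1   4   3   5   0 ]
  [  0   0   1   1   6 ]
  [  1   4   3   5   0 ]
  [ -1  -4  -4  -6  -3 ]
R3 := R3 − R1
  [  1   4   3   5   0 ]
  [  0   0   1   1   6 ]
  [  0   0   0   0   0 ]
  [ -1  -4  -4  -6  -3 ]
R4 := R4 + R1
  [ 1  4   3   5   0 ]
  [ 0  0   1   1   6 ]
  [ 0  0   0   0   0 ]
  [ 0  0  -1  -1  -3 ]
R4 := R4 + R2
  [ 1  4  3  5  0 ]
  [ 0  0  1  1  6 ]
  [ 0  0  0  0  0 ]
  [ 0  0  0  0  3 ]
R3 <=> R4
  [ 1  4  3  5  0 ]
  [ 0  0  1  1  6 ]
  [ 0  0  0  0  3 ]
  [ 0  0  0  0  0 ]
R3 := 1/3·R3
  [ 1  4  3  5  0 ]
  [ 0  0  1  1  6 ]
  [ 0  0  0  0  1 ]
  [ 0  0  0  0  0 ]
R2 := R2 − 6·R3
  [ 1  4  3  5  0 ]
  [ 0  0  1  1  0 ]
  [ 0  0  0  0  1 ]
  [ 0  0  0  0  0 ]
R1 := R1 − 3·R2
  [ 1  4  0  2  0 ]
  [ 0  0  1  1  0 ]
  [ 0  0  0  0  1 ]
  [ 0  0  0  0  0 ]
Pivot columns are the columns containing a leading 1.

1, 3, 5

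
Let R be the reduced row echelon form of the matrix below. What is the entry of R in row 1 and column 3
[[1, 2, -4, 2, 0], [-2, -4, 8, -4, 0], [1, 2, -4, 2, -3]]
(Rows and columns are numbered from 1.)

-4

R2 := R2 + 2·R1
  [ 1  2  -4  2   0 ]
  [ 0  0   0  0   0 ]
  [ 1  2  -4  2  -3 ]
R3 := R3 − R1
  [ 1  2  -4  2   0 ]
  [ 0  0   0  0   0 ]
  [ 0  0   0  0  -3 ]
R2 ↔ R3
  [ 1  2  -4  2   0 ]
  [ 0  0   0  0  -3 ]
  [ 0  0   0  0   0 ]
R2 := -1/3·R2
  [ 1  2  -4  2  0 ]
  [ 0  0   0  0  1 ]
  [ 0  0   0  0  0 ]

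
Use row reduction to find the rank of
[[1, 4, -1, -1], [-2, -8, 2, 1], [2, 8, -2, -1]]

rank = 2

R2 -> R2 + 2·R1
  [ 1  4  -1  -1 ]
  [ 0  0   0  -1 ]
  [ 2  8  -2  -1 ]
R3 -> R3 − 2·R1
  [ 1  4  -1  -1 ]
  [ 0  0   0  -1 ]
  [ 0  0   0   1 ]
R2 -> -1·R2
  [ 1  4  -1  -1 ]
  [ 0  0   0   1 ]
  [ 0  0   0   1 ]
R3 -> R3 − R2
  [ 1  4  -1  -1 ]
  [ 0  0   0   1 ]
  [ 0  0   0   0 ]
R1 -> R1 + R2
  [ 1  4  -1  0 ]
  [ 0  0   0  1 ]
  [ 0  0   0  0 ]
The reduced form has 2 nonzero rows.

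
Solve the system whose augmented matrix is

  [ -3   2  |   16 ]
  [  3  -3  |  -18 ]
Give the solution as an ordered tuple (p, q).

Multiply ρ1 by -1/3.
  [ 1  -2/3  |  -16/3 ]
  [ 3    -3  |    -18 ]
Subtract 3 times ρ1 from ρ2.
  [ 1  -2/3  |  -16/3 ]
  [ 0    -1  |     -2 ]
Multiply ρ2 by -1.
  [ 1  -2/3  |  -16/3 ]
  [ 0     1  |      2 ]
Add 2/3 times ρ2 to ρ1.
  [ 1  0  |  -4 ]
  [ 0  1  |   2 ]
Reading off the last column: p = -4, q = 2.

(-4, 2)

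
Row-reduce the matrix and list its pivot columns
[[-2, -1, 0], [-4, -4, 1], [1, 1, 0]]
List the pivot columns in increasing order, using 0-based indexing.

0, 1, 2

ρ1 := -1/2·ρ1
  [  1  1/2  0 ]
  [ -4   -4  1 ]
  [  1    1  0 ]
ρ2 := ρ2 + 4·ρ1
  [ 1  1/2  0 ]
  [ 0   -2  1 ]
  [ 1    1  0 ]
ρ3 := ρ3 − ρ1
  [ 1  1/2  0 ]
  [ 0   -2  1 ]
  [ 0  1/2  0 ]
ρ2 := -1/2·ρ2
  [ 1  1/2     0 ]
  [ 0    1  -1/2 ]
  [ 0  1/2     0 ]
ρ3 := ρ3 − 1/2·ρ2
  [ 1  1/2     0 ]
  [ 0    1  -1/2 ]
  [ 0    0   1/4 ]
ρ3 := 4·ρ3
  [ 1  1/2     0 ]
  [ 0    1  -1/2 ]
  [ 0    0     1 ]
ρ2 := ρ2 + 1/2·ρ3
  [ 1  1/2  0 ]
  [ 0    1  0 ]
  [ 0    0  1 ]
ρ1 := ρ1 − 1/2·ρ2
  [ 1  0  0 ]
  [ 0  1  0 ]
  [ 0  0  1 ]
Pivot columns are the columns containing a leading 1.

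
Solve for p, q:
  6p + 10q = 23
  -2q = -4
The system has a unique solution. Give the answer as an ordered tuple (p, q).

Form the augmented matrix and row-reduce:
  [ 6  10  |  23 ]
  [ 0  -2  |  -4 ]
R1 -> 1/6·R1
R2 -> -1/2·R2
R1 -> R1 − 5/3·R2
Reading off the last column: p = 1/2, q = 2.

(1/2, 2)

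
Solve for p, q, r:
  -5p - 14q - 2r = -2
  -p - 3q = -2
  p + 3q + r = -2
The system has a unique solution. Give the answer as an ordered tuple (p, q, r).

(2, 0, -4)

Form the augmented matrix and row-reduce:
  [ -5  -14  -2  |  -2 ]
  [ -1   -3   0  |  -2 ]
  [  1    3   1  |  -2 ]
R1 -> -1/5·R1
R2 -> R2 + R1
R3 -> R3 − R1
R2 -> -5·R2
R3 -> R3 − 1/5·R2
R2 -> R2 + 2·R3
R1 -> R1 − 2/5·R3
R1 -> R1 − 14/5·R2
Reading off the last column: p = 2, q = 0, r = -4.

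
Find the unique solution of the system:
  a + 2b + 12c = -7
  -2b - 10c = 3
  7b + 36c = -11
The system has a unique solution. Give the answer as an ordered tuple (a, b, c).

(-3, 1, -1/2)

Form the augmented matrix and row-reduce:
  [ 1   2   12  |   -7 ]
  [ 0  -2  -10  |    3 ]
  [ 0   7   36  |  -11 ]
r2 -> -1/2·r2
  [ 1  2  12  |    -7 ]
  [ 0  1   5  |  -3/2 ]
  [ 0  7  36  |   -11 ]
r3 -> r3 − 7·r2
  [ 1  2  12  |    -7 ]
  [ 0  1   5  |  -3/2 ]
  [ 0  0   1  |  -1/2 ]
r2 -> r2 − 5·r3
  [ 1  2  12  |    -7 ]
  [ 0  1   0  |     1 ]
  [ 0  0   1  |  -1/2 ]
r1 -> r1 − 12·r3
  [ 1  2  0  |    -1 ]
  [ 0  1  0  |     1 ]
  [ 0  0  1  |  -1/2 ]
r1 -> r1 − 2·r2
  [ 1  0  0  |    -3 ]
  [ 0  1  0  |     1 ]
  [ 0  0  1  |  -1/2 ]
Reading off the last column: a = -3, b = 1, c = -1/2.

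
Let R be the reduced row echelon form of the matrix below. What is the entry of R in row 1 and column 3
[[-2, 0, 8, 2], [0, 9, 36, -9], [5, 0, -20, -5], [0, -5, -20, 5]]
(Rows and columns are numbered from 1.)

r1 := -1/2·r1
  [ 1   0   -4  -1 ]
  [ 0   9   36  -9 ]
  [ 5   0  -20  -5 ]
  [ 0  -5  -20   5 ]
r3 := r3 − 5·r1
  [ 1   0   -4  -1 ]
  [ 0   9   36  -9 ]
  [ 0   0    0   0 ]
  [ 0  -5  -20   5 ]
r2 := 1/9·r2
  [ 1   0   -4  -1 ]
  [ 0   1    4  -1 ]
  [ 0   0    0   0 ]
  [ 0  -5  -20   5 ]
r4 := r4 + 5·r2
  [ 1  0  -4  -1 ]
  [ 0  1   4  -1 ]
  [ 0  0   0   0 ]
  [ 0  0   0   0 ]

-4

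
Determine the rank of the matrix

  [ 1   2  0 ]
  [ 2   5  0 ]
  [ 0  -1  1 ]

ρ2 ← ρ2 − 2·ρ1
ρ3 ← ρ3 + ρ2
ρ1 ← ρ1 − 2·ρ2
The reduced form has 3 nonzero rows.

rank = 3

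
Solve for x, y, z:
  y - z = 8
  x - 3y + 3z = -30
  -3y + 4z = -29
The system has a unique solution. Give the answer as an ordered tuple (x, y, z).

(-6, 3, -5)

Form the augmented matrix and row-reduce:
  [ 0   1  -1  |    8 ]
  [ 1  -3   3  |  -30 ]
  [ 0  -3   4  |  -29 ]
Swap R1 and R2.
Add 3 times R2 to R3.
Add R3 to R2.
Subtract 3 times R3 from R1.
Add 3 times R2 to R1.
Reading off the last column: x = -6, y = 3, z = -5.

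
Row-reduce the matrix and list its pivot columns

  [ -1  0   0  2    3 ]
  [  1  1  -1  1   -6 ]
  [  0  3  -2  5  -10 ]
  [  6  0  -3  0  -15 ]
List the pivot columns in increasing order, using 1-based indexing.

ρ1 -> -1·ρ1
  [ 1  0   0  -2   -3 ]
  [ 1  1  -1   1   -6 ]
  [ 0  3  -2   5  -10 ]
  [ 6  0  -3   0  -15 ]
ρ2 -> ρ2 − ρ1
  [ 1  0   0  -2   -3 ]
  [ 0  1  -1   3   -3 ]
  [ 0  3  -2   5  -10 ]
  [ 6  0  -3   0  -15 ]
ρ4 -> ρ4 − 6·ρ1
  [ 1  0   0  -2   -3 ]
  [ 0  1  -1   3   -3 ]
  [ 0  3  -2   5  -10 ]
  [ 0  0  -3  12    3 ]
ρ3 -> ρ3 − 3·ρ2
  [ 1  0   0  -2  -3 ]
  [ 0  1  -1   3  -3 ]
  [ 0  0   1  -4  -1 ]
  [ 0  0  -3  12   3 ]
ρ4 -> ρ4 + 3·ρ3
  [ 1  0   0  -2  -3 ]
  [ 0  1  -1   3  -3 ]
  [ 0  0   1  -4  -1 ]
  [ 0  0   0   0   0 ]
ρ2 -> ρ2 + ρ3
  [ 1  0  0  -2  -3 ]
  [ 0  1  0  -1  -4 ]
  [ 0  0  1  -4  -1 ]
  [ 0  0  0   0   0 ]
Pivot columns are the columns containing a leading 1.

1, 2, 3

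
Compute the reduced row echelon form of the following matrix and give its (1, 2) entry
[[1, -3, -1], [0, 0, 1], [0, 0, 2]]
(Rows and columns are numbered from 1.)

Subtract 2 times r2 from r3.
  [ 1  -3  -1 ]
  [ 0   0   1 ]
  [ 0   0   0 ]
Add r2 to r1.
  [ 1  -3  0 ]
  [ 0   0  1 ]
  [ 0   0  0 ]

-3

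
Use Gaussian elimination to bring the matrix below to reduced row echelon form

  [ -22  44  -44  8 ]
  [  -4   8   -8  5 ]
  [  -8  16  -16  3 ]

ρ1 → -1/22·ρ1
ρ2 → ρ2 + 4·ρ1
ρ3 → ρ3 + 8·ρ1
ρ2 → 11/39·ρ2
ρ3 → ρ3 − 1/11·ρ2
ρ1 → ρ1 + 4/11·ρ2

[[1, -2, 2, 0], [0, 0, 0, 1], [0, 0, 0, 0]]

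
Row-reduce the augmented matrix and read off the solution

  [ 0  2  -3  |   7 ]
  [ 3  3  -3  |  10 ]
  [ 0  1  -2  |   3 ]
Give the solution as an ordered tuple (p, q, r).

(-2/3, 5, 1)

R1 <-> R2
  [ 3  3  -3  |  10 ]
  [ 0  2  -3  |   7 ]
  [ 0  1  -2  |   3 ]
R1 ← 1/3·R1
  [ 1  1  -1  |  10/3 ]
  [ 0  2  -3  |     7 ]
  [ 0  1  -2  |     3 ]
R2 ← 1/2·R2
  [ 1  1    -1  |  10/3 ]
  [ 0  1  -3/2  |   7/2 ]
  [ 0  1    -2  |     3 ]
R3 ← R3 − R2
  [ 1  1    -1  |  10/3 ]
  [ 0  1  -3/2  |   7/2 ]
  [ 0  0  -1/2  |  -1/2 ]
R3 ← -2·R3
  [ 1  1    -1  |  10/3 ]
  [ 0  1  -3/2  |   7/2 ]
  [ 0  0     1  |     1 ]
R2 ← R2 + 3/2·R3
  [ 1  1  -1  |  10/3 ]
  [ 0  1   0  |     5 ]
  [ 0  0   1  |     1 ]
R1 ← R1 + R3
  [ 1  1  0  |  13/3 ]
  [ 0  1  0  |     5 ]
  [ 0  0  1  |     1 ]
R1 ← R1 − R2
  [ 1  0  0  |  -2/3 ]
  [ 0  1  0  |     5 ]
  [ 0  0  1  |     1 ]
Reading off the last column: p = -2/3, q = 5, r = 1.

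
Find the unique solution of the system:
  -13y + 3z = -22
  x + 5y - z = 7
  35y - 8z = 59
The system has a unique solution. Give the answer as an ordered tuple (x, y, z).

(-1, 1, -3)

Form the augmented matrix and row-reduce:
  [ 0  -13   3  |  -22 ]
  [ 1    5  -1  |    7 ]
  [ 0   35  -8  |   59 ]
r1 ↔ r2
  [ 1    5  -1  |    7 ]
  [ 0  -13   3  |  -22 ]
  [ 0   35  -8  |   59 ]
r2 ← -1/13·r2
  [ 1   5     -1  |      7 ]
  [ 0   1  -3/13  |  22/13 ]
  [ 0  35     -8  |     59 ]
r3 ← r3 − 35·r2
  [ 1  5     -1  |      7 ]
  [ 0  1  -3/13  |  22/13 ]
  [ 0  0   1/13  |  -3/13 ]
r3 ← 13·r3
  [ 1  5     -1  |      7 ]
  [ 0  1  -3/13  |  22/13 ]
  [ 0  0      1  |     -3 ]
r2 ← r2 + 3/13·r3
  [ 1  5  -1  |   7 ]
  [ 0  1   0  |   1 ]
  [ 0  0   1  |  -3 ]
r1 ← r1 + r3
  [ 1  5  0  |   4 ]
  [ 0  1  0  |   1 ]
  [ 0  0  1  |  -3 ]
r1 ← r1 − 5·r2
  [ 1  0  0  |  -1 ]
  [ 0  1  0  |   1 ]
  [ 0  0  1  |  -3 ]
Reading off the last column: x = -1, y = 1, z = -3.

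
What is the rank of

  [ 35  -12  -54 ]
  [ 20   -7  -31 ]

Multiply r1 by 1/35.
  [  1  -12/35  -54/35 ]
  [ 20      -7     -31 ]
Subtract 20 times r1 from r2.
  [ 1  -12/35  -54/35 ]
  [ 0    -1/7    -1/7 ]
Multiply r2 by -7.
  [ 1  -12/35  -54/35 ]
  [ 0       1       1 ]
Add 12/35 times r2 to r1.
  [ 1  0  -6/5 ]
  [ 0  1     1 ]
The reduced form has 2 nonzero rows.

rank = 2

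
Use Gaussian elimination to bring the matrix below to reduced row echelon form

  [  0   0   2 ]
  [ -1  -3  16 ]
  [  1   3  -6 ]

Swap R1 and R2.
  [ -1  -3  16 ]
  [  0   0   2 ]
  [  1   3  -6 ]
Multiply R1 by -1.
  [ 1  3  -16 ]
  [ 0  0    2 ]
  [ 1  3   -6 ]
Subtract R1 from R3.
  [ 1  3  -16 ]
  [ 0  0    2 ]
  [ 0  0   10 ]
Multiply R2 by 1/2.
  [ 1  3  -16 ]
  [ 0  0    1 ]
  [ 0  0   10 ]
Subtract 10 times R2 from R3.
  [ 1  3  -16 ]
  [ 0  0    1 ]
  [ 0  0    0 ]
Add 16 times R2 to R1.
  [ 1  3  0 ]
  [ 0  0  1 ]
  [ 0  0  0 ]

[[1, 3, 0], [0, 0, 1], [0, 0, 0]]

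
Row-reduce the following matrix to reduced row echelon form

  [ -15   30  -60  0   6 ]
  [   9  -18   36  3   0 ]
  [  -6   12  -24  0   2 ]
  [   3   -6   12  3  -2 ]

[[1, -2, 4, 0, 0], [0, 0, 0, 1, 0], [0, 0, 0, 0, 1], [0, 0, 0, 0, 0]]

Multiply R1 by -1/15.
  [  1   -2    4  0  -2/5 ]
  [  9  -18   36  3     0 ]
  [ -6   12  -24  0     2 ]
  [  3   -6   12  3    -2 ]
Subtract 9 times R1 from R2.
  [  1  -2    4  0  -2/5 ]
  [  0   0    0  3  18/5 ]
  [ -6  12  -24  0     2 ]
  [  3  -6   12  3    -2 ]
Add 6 times R1 to R3.
  [ 1  -2   4  0  -2/5 ]
  [ 0   0   0  3  18/5 ]
  [ 0   0   0  0  -2/5 ]
  [ 3  -6  12  3    -2 ]
Subtract 3 times R1 from R4.
  [ 1  -2  4  0  -2/5 ]
  [ 0   0  0  3  18/5 ]
  [ 0   0  0  0  -2/5 ]
  [ 0   0  0  3  -4/5 ]
Multiply R2 by 1/3.
  [ 1  -2  4  0  -2/5 ]
  [ 0   0  0  1   6/5 ]
  [ 0   0  0  0  -2/5 ]
  [ 0   0  0  3  -4/5 ]
Subtract 3 times R2 from R4.
  [ 1  -2  4  0   -2/5 ]
  [ 0   0  0  1    6/5 ]
  [ 0   0  0  0   -2/5 ]
  [ 0   0  0  0  -22/5 ]
Multiply R3 by -5/2.
  [ 1  -2  4  0   -2/5 ]
  [ 0   0  0  1    6/5 ]
  [ 0   0  0  0      1 ]
  [ 0   0  0  0  -22/5 ]
Add 22/5 times R3 to R4.
  [ 1  -2  4  0  -2/5 ]
  [ 0   0  0  1   6/5 ]
  [ 0   0  0  0     1 ]
  [ 0   0  0  0     0 ]
Subtract 6/5 times R3 from R2.
  [ 1  -2  4  0  -2/5 ]
  [ 0   0  0  1     0 ]
  [ 0   0  0  0     1 ]
  [ 0   0  0  0     0 ]
Add 2/5 times R3 to R1.
  [ 1  -2  4  0  0 ]
  [ 0   0  0  1  0 ]
  [ 0   0  0  0  1 ]
  [ 0   0  0  0  0 ]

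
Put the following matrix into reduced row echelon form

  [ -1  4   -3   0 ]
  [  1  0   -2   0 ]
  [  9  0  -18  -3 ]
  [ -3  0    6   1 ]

[[1, 0, -2, 0], [0, 1, -5/4, 0], [0, 0, 0, 1], [0, 0, 0, 0]]

R1 → -1·R1
  [  1  -4    3   0 ]
  [  1   0   -2   0 ]
  [  9   0  -18  -3 ]
  [ -3   0    6   1 ]
R2 → R2 − R1
  [  1  -4    3   0 ]
  [  0   4   -5   0 ]
  [  9   0  -18  -3 ]
  [ -3   0    6   1 ]
R3 → R3 − 9·R1
  [  1  -4    3   0 ]
  [  0   4   -5   0 ]
  [  0  36  -45  -3 ]
  [ -3   0    6   1 ]
R4 → R4 + 3·R1
  [ 1   -4    3   0 ]
  [ 0    4   -5   0 ]
  [ 0   36  -45  -3 ]
  [ 0  -12   15   1 ]
R2 → 1/4·R2
  [ 1   -4     3   0 ]
  [ 0    1  -5/4   0 ]
  [ 0   36   -45  -3 ]
  [ 0  -12    15   1 ]
R3 → R3 − 36·R2
  [ 1   -4     3   0 ]
  [ 0    1  -5/4   0 ]
  [ 0    0     0  -3 ]
  [ 0  -12    15   1 ]
R4 → R4 + 12·R2
  [ 1  -4     3   0 ]
  [ 0   1  -5/4   0 ]
  [ 0   0     0  -3 ]
  [ 0   0     0   1 ]
R3 → -1/3·R3
  [ 1  -4     3  0 ]
  [ 0   1  -5/4  0 ]
  [ 0   0     0  1 ]
  [ 0   0     0  1 ]
R4 → R4 − R3
  [ 1  -4     3  0 ]
  [ 0   1  -5/4  0 ]
  [ 0   0     0  1 ]
  [ 0   0     0  0 ]
R1 → R1 + 4·R2
  [ 1  0    -2  0 ]
  [ 0  1  -5/4  0 ]
  [ 0  0     0  1 ]
  [ 0  0     0  0 ]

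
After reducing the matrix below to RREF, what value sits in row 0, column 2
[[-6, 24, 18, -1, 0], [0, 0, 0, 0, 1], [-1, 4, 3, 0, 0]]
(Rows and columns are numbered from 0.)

-3

ρ1 := -1/6·ρ1
ρ3 := ρ3 + ρ1
ρ2 <-> ρ3
ρ2 := 6·ρ2
ρ1 := ρ1 − 1/6·ρ2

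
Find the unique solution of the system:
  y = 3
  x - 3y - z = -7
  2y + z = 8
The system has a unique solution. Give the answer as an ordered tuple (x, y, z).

Form the augmented matrix and row-reduce:
  [ 0   1   0  |   3 ]
  [ 1  -3  -1  |  -7 ]
  [ 0   2   1  |   8 ]
ρ1 <=> ρ2
  [ 1  -3  -1  |  -7 ]
  [ 0   1   0  |   3 ]
  [ 0   2   1  |   8 ]
ρ3 ← ρ3 − 2·ρ2
  [ 1  -3  -1  |  -7 ]
  [ 0   1   0  |   3 ]
  [ 0   0   1  |   2 ]
ρ1 ← ρ1 + ρ3
  [ 1  -3  0  |  -5 ]
  [ 0   1  0  |   3 ]
  [ 0   0  1  |   2 ]
ρ1 ← ρ1 + 3·ρ2
  [ 1  0  0  |  4 ]
  [ 0  1  0  |  3 ]
  [ 0  0  1  |  2 ]
Reading off the last column: x = 4, y = 3, z = 2.

(4, 3, 2)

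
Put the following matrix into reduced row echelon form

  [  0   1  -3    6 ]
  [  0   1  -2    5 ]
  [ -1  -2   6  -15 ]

R1 <-> R3
  [ -1  -2   6  -15 ]
  [  0   1  -2    5 ]
  [  0   1  -3    6 ]
R1 := -1·R1
  [ 1  2  -6  15 ]
  [ 0  1  -2   5 ]
  [ 0  1  -3   6 ]
R3 := R3 − R2
  [ 1  2  -6  15 ]
  [ 0  1  -2   5 ]
  [ 0  0  -1   1 ]
R3 := -1·R3
  [ 1  2  -6  15 ]
  [ 0  1  -2   5 ]
  [ 0  0   1  -1 ]
R2 := R2 + 2·R3
  [ 1  2  -6  15 ]
  [ 0  1   0   3 ]
  [ 0  0   1  -1 ]
R1 := R1 + 6·R3
  [ 1  2  0   9 ]
  [ 0  1  0   3 ]
  [ 0  0  1  -1 ]
R1 := R1 − 2·R2
  [ 1  0  0   3 ]
  [ 0  1  0   3 ]
  [ 0  0  1  -1 ]

[[1, 0, 0, 3], [0, 1, 0, 3], [0, 0, 1, -1]]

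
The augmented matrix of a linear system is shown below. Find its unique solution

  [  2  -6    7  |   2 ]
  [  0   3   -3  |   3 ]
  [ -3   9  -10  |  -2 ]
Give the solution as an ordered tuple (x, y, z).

R1 → 1/2·R1
  [  1  -3  7/2  |   1 ]
  [  0   3   -3  |   3 ]
  [ -3   9  -10  |  -2 ]
R3 → R3 + 3·R1
  [ 1  -3  7/2  |  1 ]
  [ 0   3   -3  |  3 ]
  [ 0   0  1/2  |  1 ]
R2 → 1/3·R2
  [ 1  -3  7/2  |  1 ]
  [ 0   1   -1  |  1 ]
  [ 0   0  1/2  |  1 ]
R3 → 2·R3
  [ 1  -3  7/2  |  1 ]
  [ 0   1   -1  |  1 ]
  [ 0   0    1  |  2 ]
R2 → R2 + R3
  [ 1  -3  7/2  |  1 ]
  [ 0   1    0  |  3 ]
  [ 0   0    1  |  2 ]
R1 → R1 − 7/2·R3
  [ 1  -3  0  |  -6 ]
  [ 0   1  0  |   3 ]
  [ 0   0  1  |   2 ]
R1 → R1 + 3·R2
  [ 1  0  0  |  3 ]
  [ 0  1  0  |  3 ]
  [ 0  0  1  |  2 ]
Reading off the last column: x = 3, y = 3, z = 2.

(3, 3, 2)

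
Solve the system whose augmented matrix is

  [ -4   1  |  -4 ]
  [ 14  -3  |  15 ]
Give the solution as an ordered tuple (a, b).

R1 := -1/4·R1
  [  1  -1/4  |   1 ]
  [ 14    -3  |  15 ]
R2 := R2 − 14·R1
  [ 1  -1/4  |  1 ]
  [ 0   1/2  |  1 ]
R2 := 2·R2
  [ 1  -1/4  |  1 ]
  [ 0     1  |  2 ]
R1 := R1 + 1/4·R2
  [ 1  0  |  3/2 ]
  [ 0  1  |    2 ]
Reading off the last column: a = 3/2, b = 2.

(3/2, 2)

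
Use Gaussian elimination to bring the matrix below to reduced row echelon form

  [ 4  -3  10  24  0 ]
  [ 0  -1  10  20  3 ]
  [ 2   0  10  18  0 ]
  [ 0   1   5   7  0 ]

r1 -> 1/4·r1
  [ 1  -3/4  5/2   6  0 ]
  [ 0    -1   10  20  3 ]
  [ 2     0   10  18  0 ]
  [ 0     1    5   7  0 ]
r3 -> r3 − 2·r1
  [ 1  -3/4  5/2   6  0 ]
  [ 0    -1   10  20  3 ]
  [ 0   3/2    5   6  0 ]
  [ 0     1    5   7  0 ]
r2 -> -1·r2
  [ 1  -3/4  5/2    6   0 ]
  [ 0     1  -10  -20  -3 ]
  [ 0   3/2    5    6   0 ]
  [ 0     1    5    7   0 ]
r3 -> r3 − 3/2·r2
  [ 1  -3/4  5/2    6    0 ]
  [ 0     1  -10  -20   -3 ]
  [ 0     0   20   36  9/2 ]
  [ 0     1    5    7    0 ]
r4 -> r4 − r2
  [ 1  -3/4  5/2    6    0 ]
  [ 0     1  -10  -20   -3 ]
  [ 0     0   20   36  9/2 ]
  [ 0     0   15   27    3 ]
r3 -> 1/20·r3
  [ 1  -3/4  5/2    6     0 ]
  [ 0     1  -10  -20    -3 ]
  [ 0     0    1  9/5  9/40 ]
  [ 0     0   15   27     3 ]
r4 -> r4 − 15·r3
  [ 1  -3/4  5/2    6     0 ]
  [ 0     1  -10  -20    -3 ]
  [ 0     0    1  9/5  9/40 ]
  [ 0     0    0    0  -3/8 ]
r4 -> -8/3·r4
  [ 1  -3/4  5/2    6     0 ]
  [ 0     1  -10  -20    -3 ]
  [ 0     0    1  9/5  9/40 ]
  [ 0     0    0    0     1 ]
r3 -> r3 − 9/40·r4
  [ 1  -3/4  5/2    6   0 ]
  [ 0     1  -10  -20  -3 ]
  [ 0     0    1  9/5   0 ]
  [ 0     0    0    0   1 ]
r2 -> r2 + 3·r4
  [ 1  -3/4  5/2    6  0 ]
  [ 0     1  -10  -20  0 ]
  [ 0     0    1  9/5  0 ]
  [ 0     0    0    0  1 ]
r2 -> r2 + 10·r3
  [ 1  -3/4  5/2    6  0 ]
  [ 0     1    0   -2  0 ]
  [ 0     0    1  9/5  0 ]
  [ 0     0    0    0  1 ]
r1 -> r1 − 5/2·r3
  [ 1  -3/4  0  3/2  0 ]
  [ 0     1  0   -2  0 ]
  [ 0     0  1  9/5  0 ]
  [ 0     0  0    0  1 ]
r1 -> r1 + 3/4·r2
  [ 1  0  0    0  0 ]
  [ 0  1  0   -2  0 ]
  [ 0  0  1  9/5  0 ]
  [ 0  0  0    0  1 ]

[[1, 0, 0, 0, 0], [0, 1, 0, -2, 0], [0, 0, 1, 9/5, 0], [0, 0, 0, 0, 1]]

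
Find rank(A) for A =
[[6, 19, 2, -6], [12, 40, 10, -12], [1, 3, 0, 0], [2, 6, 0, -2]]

rank = 4

Multiply R1 by 1/6.
  [  1  19/6  1/3   -1 ]
  [ 12    40   10  -12 ]
  [  1     3    0    0 ]
  [  2     6    0   -2 ]
Subtract 12 times R1 from R2.
  [ 1  19/6  1/3  -1 ]
  [ 0     2    6   0 ]
  [ 1     3    0   0 ]
  [ 2     6    0  -2 ]
Subtract R1 from R3.
  [ 1  19/6   1/3  -1 ]
  [ 0     2     6   0 ]
  [ 0  -1/6  -1/3   1 ]
  [ 2     6     0  -2 ]
Subtract 2 times R1 from R4.
  [ 1  19/6   1/3  -1 ]
  [ 0     2     6   0 ]
  [ 0  -1/6  -1/3   1 ]
  [ 0  -1/3  -2/3   0 ]
Multiply R2 by 1/2.
  [ 1  19/6   1/3  -1 ]
  [ 0     1     3   0 ]
  [ 0  -1/6  -1/3   1 ]
  [ 0  -1/3  -2/3   0 ]
Add 1/6 times R2 to R3.
  [ 1  19/6   1/3  -1 ]
  [ 0     1     3   0 ]
  [ 0     0   1/6   1 ]
  [ 0  -1/3  -2/3   0 ]
Add 1/3 times R2 to R4.
  [ 1  19/6  1/3  -1 ]
  [ 0     1    3   0 ]
  [ 0     0  1/6   1 ]
  [ 0     0  1/3   0 ]
Multiply R3 by 6.
  [ 1  19/6  1/3  -1 ]
  [ 0     1    3   0 ]
  [ 0     0    1   6 ]
  [ 0     0  1/3   0 ]
Subtract 1/3 times R3 from R4.
  [ 1  19/6  1/3  -1 ]
  [ 0     1    3   0 ]
  [ 0     0    1   6 ]
  [ 0     0    0  -2 ]
Multiply R4 by -1/2.
  [ 1  19/6  1/3  -1 ]
  [ 0     1    3   0 ]
  [ 0     0    1   6 ]
  [ 0     0    0   1 ]
Subtract 6 times R4 from R3.
  [ 1  19/6  1/3  -1 ]
  [ 0     1    3   0 ]
  [ 0     0    1   0 ]
  [ 0     0    0   1 ]
Add R4 to R1.
  [ 1  19/6  1/3  0 ]
  [ 0     1    3  0 ]
  [ 0     0    1  0 ]
  [ 0     0    0  1 ]
Subtract 3 times R3 from R2.
  [ 1  19/6  1/3  0 ]
  [ 0     1    0  0 ]
  [ 0     0    1  0 ]
  [ 0     0    0  1 ]
Subtract 1/3 times R3 from R1.
  [ 1  19/6  0  0 ]
  [ 0     1  0  0 ]
  [ 0     0  1  0 ]
  [ 0     0  0  1 ]
Subtract 19/6 times R2 from R1.
  [ 1  0  0  0 ]
  [ 0  1  0  0 ]
  [ 0  0  1  0 ]
  [ 0  0  0  1 ]
The reduced form has 4 nonzero rows.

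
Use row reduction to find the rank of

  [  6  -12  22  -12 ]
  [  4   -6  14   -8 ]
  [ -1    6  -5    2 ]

ρ1 -> 1/6·ρ1
  [  1  -2  11/3  -2 ]
  [  4  -6    14  -8 ]
  [ -1   6    -5   2 ]
ρ2 -> ρ2 − 4·ρ1
  [  1  -2  11/3  -2 ]
  [  0   2  -2/3   0 ]
  [ -1   6    -5   2 ]
ρ3 -> ρ3 + ρ1
  [ 1  -2  11/3  -2 ]
  [ 0   2  -2/3   0 ]
  [ 0   4  -4/3   0 ]
ρ2 -> 1/2·ρ2
  [ 1  -2  11/3  -2 ]
  [ 0   1  -1/3   0 ]
  [ 0   4  -4/3   0 ]
ρ3 -> ρ3 − 4·ρ2
  [ 1  -2  11/3  -2 ]
  [ 0   1  -1/3   0 ]
  [ 0   0     0   0 ]
ρ1 -> ρ1 + 2·ρ2
  [ 1  0     3  -2 ]
  [ 0  1  -1/3   0 ]
  [ 0  0     0   0 ]
The reduced form has 2 nonzero rows.

rank = 2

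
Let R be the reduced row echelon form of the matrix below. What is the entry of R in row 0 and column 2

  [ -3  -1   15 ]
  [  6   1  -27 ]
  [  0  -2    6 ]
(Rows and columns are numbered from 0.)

-4

ρ1 := -1/3·ρ1
  [ 1  1/3   -5 ]
  [ 6    1  -27 ]
  [ 0   -2    6 ]
ρ2 := ρ2 − 6·ρ1
  [ 1  1/3  -5 ]
  [ 0   -1   3 ]
  [ 0   -2   6 ]
ρ2 := -1·ρ2
  [ 1  1/3  -5 ]
  [ 0    1  -3 ]
  [ 0   -2   6 ]
ρ3 := ρ3 + 2·ρ2
  [ 1  1/3  -5 ]
  [ 0    1  -3 ]
  [ 0    0   0 ]
ρ1 := ρ1 − 1/3·ρ2
  [ 1  0  -4 ]
  [ 0  1  -3 ]
  [ 0  0   0 ]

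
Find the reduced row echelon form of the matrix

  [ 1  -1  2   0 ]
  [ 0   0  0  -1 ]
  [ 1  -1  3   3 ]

[[1, -1, 0, 0], [0, 0, 1, 0], [0, 0, 0, 1]]

r3 → r3 − r1
  [ 1  -1  2   0 ]
  [ 0   0  0  -1 ]
  [ 0   0  1   3 ]
r2 ↔ r3
  [ 1  -1  2   0 ]
  [ 0   0  1   3 ]
  [ 0   0  0  -1 ]
r3 → -1·r3
  [ 1  -1  2  0 ]
  [ 0   0  1  3 ]
  [ 0   0  0  1 ]
r2 → r2 − 3·r3
  [ 1  -1  2  0 ]
  [ 0   0  1  0 ]
  [ 0   0  0  1 ]
r1 → r1 − 2·r2
  [ 1  -1  0  0 ]
  [ 0   0  1  0 ]
  [ 0   0  0  1 ]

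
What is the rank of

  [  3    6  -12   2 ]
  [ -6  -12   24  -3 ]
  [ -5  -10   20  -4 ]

rank = 2

R1 ← 1/3·R1
  [  1    2  -4  2/3 ]
  [ -6  -12  24   -3 ]
  [ -5  -10  20   -4 ]
R2 ← R2 + 6·R1
  [  1    2  -4  2/3 ]
  [  0    0   0    1 ]
  [ -5  -10  20   -4 ]
R3 ← R3 + 5·R1
  [ 1  2  -4   2/3 ]
  [ 0  0   0     1 ]
  [ 0  0   0  -2/3 ]
R3 ← R3 + 2/3·R2
  [ 1  2  -4  2/3 ]
  [ 0  0   0    1 ]
  [ 0  0   0    0 ]
R1 ← R1 − 2/3·R2
  [ 1  2  -4  0 ]
  [ 0  0   0  1 ]
  [ 0  0   0  0 ]
The reduced form has 2 nonzero rows.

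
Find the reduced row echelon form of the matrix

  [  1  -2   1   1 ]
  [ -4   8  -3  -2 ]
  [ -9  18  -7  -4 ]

R2 ← R2 + 4·R1
  [  1  -2   1   1 ]
  [  0   0   1   2 ]
  [ -9  18  -7  -4 ]
R3 ← R3 + 9·R1
  [ 1  -2  1  1 ]
  [ 0   0  1  2 ]
  [ 0   0  2  5 ]
R3 ← R3 − 2·R2
  [ 1  -2  1  1 ]
  [ 0   0  1  2 ]
  [ 0   0  0  1 ]
R2 ← R2 − 2·R3
  [ 1  -2  1  1 ]
  [ 0   0  1  0 ]
  [ 0   0  0  1 ]
R1 ← R1 − R3
  [ 1  -2  1  0 ]
  [ 0   0  1  0 ]
  [ 0   0  0  1 ]
R1 ← R1 − R2
  [ 1  -2  0  0 ]
  [ 0   0  1  0 ]
  [ 0   0  0  1 ]

[[1, -2, 0, 0], [0, 0, 1, 0], [0, 0, 0, 1]]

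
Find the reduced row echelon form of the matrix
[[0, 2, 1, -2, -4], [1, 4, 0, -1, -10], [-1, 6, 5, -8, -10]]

[[1, 0, -2, 0, -2], [0, 1, 1/2, 0, -2], [0, 0, 0, 1, 0]]

Swap R1 and R2.
  [  1  4  0  -1  -10 ]
  [  0  2  1  -2   -4 ]
  [ -1  6  5  -8  -10 ]
Add R1 to R3.
  [ 1   4  0  -1  -10 ]
  [ 0   2  1  -2   -4 ]
  [ 0  10  5  -9  -20 ]
Multiply R2 by 1/2.
  [ 1   4    0  -1  -10 ]
  [ 0   1  1/2  -1   -2 ]
  [ 0  10    5  -9  -20 ]
Subtract 10 times R2 from R3.
  [ 1  4    0  -1  -10 ]
  [ 0  1  1/2  -1   -2 ]
  [ 0  0    0   1    0 ]
Add R3 to R2.
  [ 1  4    0  -1  -10 ]
  [ 0  1  1/2   0   -2 ]
  [ 0  0    0   1    0 ]
Add R3 to R1.
  [ 1  4    0  0  -10 ]
  [ 0  1  1/2  0   -2 ]
  [ 0  0    0  1    0 ]
Subtract 4 times R2 from R1.
  [ 1  0   -2  0  -2 ]
  [ 0  1  1/2  0  -2 ]
  [ 0  0    0  1   0 ]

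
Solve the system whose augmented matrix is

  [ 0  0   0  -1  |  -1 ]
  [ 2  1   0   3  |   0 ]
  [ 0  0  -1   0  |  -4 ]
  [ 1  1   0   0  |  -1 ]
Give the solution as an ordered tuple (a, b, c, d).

(-2, 1, 4, 1)

Swap R1 and R2.
  [ 2  1   0   3  |   0 ]
  [ 0  0   0  -1  |  -1 ]
  [ 0  0  -1   0  |  -4 ]
  [ 1  1   0   0  |  -1 ]
Multiply R1 by 1/2.
  [ 1  1/2   0  3/2  |   0 ]
  [ 0    0   0   -1  |  -1 ]
  [ 0    0  -1    0  |  -4 ]
  [ 1    1   0    0  |  -1 ]
Subtract R1 from R4.
  [ 1  1/2   0   3/2  |   0 ]
  [ 0    0   0    -1  |  -1 ]
  [ 0    0  -1     0  |  -4 ]
  [ 0  1/2   0  -3/2  |  -1 ]
Swap R2 and R4.
  [ 1  1/2   0   3/2  |   0 ]
  [ 0  1/2   0  -3/2  |  -1 ]
  [ 0    0  -1     0  |  -4 ]
  [ 0    0   0    -1  |  -1 ]
Multiply R2 by 2.
  [ 1  1/2   0  3/2  |   0 ]
  [ 0    1   0   -3  |  -2 ]
  [ 0    0  -1    0  |  -4 ]
  [ 0    0   0   -1  |  -1 ]
Multiply R3 by -1.
  [ 1  1/2  0  3/2  |   0 ]
  [ 0    1  0   -3  |  -2 ]
  [ 0    0  1    0  |   4 ]
  [ 0    0  0   -1  |  -1 ]
Multiply R4 by -1.
  [ 1  1/2  0  3/2  |   0 ]
  [ 0    1  0   -3  |  -2 ]
  [ 0    0  1    0  |   4 ]
  [ 0    0  0    1  |   1 ]
Add 3 times R4 to R2.
  [ 1  1/2  0  3/2  |  0 ]
  [ 0    1  0    0  |  1 ]
  [ 0    0  1    0  |  4 ]
  [ 0    0  0    1  |  1 ]
Subtract 3/2 times R4 from R1.
  [ 1  1/2  0  0  |  -3/2 ]
  [ 0    1  0  0  |     1 ]
  [ 0    0  1  0  |     4 ]
  [ 0    0  0  1  |     1 ]
Subtract 1/2 times R2 from R1.
  [ 1  0  0  0  |  -2 ]
  [ 0  1  0  0  |   1 ]
  [ 0  0  1  0  |   4 ]
  [ 0  0  0  1  |   1 ]
Reading off the last column: a = -2, b = 1, c = 4, d = 1.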